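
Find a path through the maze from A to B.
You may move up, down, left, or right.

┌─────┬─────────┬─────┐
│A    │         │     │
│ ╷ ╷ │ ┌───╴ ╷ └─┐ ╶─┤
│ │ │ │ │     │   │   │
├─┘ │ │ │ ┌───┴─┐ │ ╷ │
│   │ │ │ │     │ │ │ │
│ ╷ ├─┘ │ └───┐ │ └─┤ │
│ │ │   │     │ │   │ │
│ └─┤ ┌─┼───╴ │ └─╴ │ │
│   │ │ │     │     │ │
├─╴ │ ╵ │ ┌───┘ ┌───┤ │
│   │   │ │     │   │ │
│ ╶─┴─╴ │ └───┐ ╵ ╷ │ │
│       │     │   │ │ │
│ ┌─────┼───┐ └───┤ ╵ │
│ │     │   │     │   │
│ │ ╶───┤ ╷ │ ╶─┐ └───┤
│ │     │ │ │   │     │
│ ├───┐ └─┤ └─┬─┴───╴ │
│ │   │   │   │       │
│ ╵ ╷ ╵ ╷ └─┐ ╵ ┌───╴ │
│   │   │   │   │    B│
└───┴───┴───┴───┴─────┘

Finding the shortest path through the maze:
Path length: 46 steps
Directions: right → down → down → left → down → down → right → down → left → down → right → right → right → up → left → up → up → right → up → up → up → right → right → right → down → left → left → down → down → right → right → down → left → left → down → down → right → right → down → right → right → down → right → right → down → down

Solution:

┌─────┬─────────┬─────┐
│A ↓  │↱ → → ↓  │     │
│ ╷ ╷ │ ┌───╴ ╷ └─┐ ╶─┤
│ │↓│ │↑│↓ ← ↲│   │   │
├─┘ │ │ │ ┌───┴─┐ │ ╷ │
│↓ ↲│ │↑│↓│     │ │ │ │
│ ╷ ├─┘ │ └───┐ │ └─┤ │
│↓│ │↱ ↑│↳ → ↓│ │   │ │
│ └─┤ ┌─┼───╴ │ └─╴ │ │
│↳ ↓│↑│ │↓ ← ↲│     │ │
├─╴ │ ╵ │ ┌───┘ ┌───┤ │
│↓ ↲│↑ ↰│↓│     │   │ │
│ ╶─┴─╴ │ └───┐ ╵ ╷ │ │
│↳ → → ↑│↳ → ↓│   │ │ │
│ ┌─────┼───┐ └───┤ ╵ │
│ │     │   │↳ → ↓│   │
│ │ ╶───┤ ╷ │ ╶─┐ └───┤
│ │     │ │ │   │↳ → ↓│
│ ├───┐ └─┤ └─┬─┴───╴ │
│ │   │   │   │      ↓│
│ ╵ ╷ ╵ ╷ └─┐ ╵ ┌───╴ │
│   │   │   │   │    B│
└───┴───┴───┴───┴─────┘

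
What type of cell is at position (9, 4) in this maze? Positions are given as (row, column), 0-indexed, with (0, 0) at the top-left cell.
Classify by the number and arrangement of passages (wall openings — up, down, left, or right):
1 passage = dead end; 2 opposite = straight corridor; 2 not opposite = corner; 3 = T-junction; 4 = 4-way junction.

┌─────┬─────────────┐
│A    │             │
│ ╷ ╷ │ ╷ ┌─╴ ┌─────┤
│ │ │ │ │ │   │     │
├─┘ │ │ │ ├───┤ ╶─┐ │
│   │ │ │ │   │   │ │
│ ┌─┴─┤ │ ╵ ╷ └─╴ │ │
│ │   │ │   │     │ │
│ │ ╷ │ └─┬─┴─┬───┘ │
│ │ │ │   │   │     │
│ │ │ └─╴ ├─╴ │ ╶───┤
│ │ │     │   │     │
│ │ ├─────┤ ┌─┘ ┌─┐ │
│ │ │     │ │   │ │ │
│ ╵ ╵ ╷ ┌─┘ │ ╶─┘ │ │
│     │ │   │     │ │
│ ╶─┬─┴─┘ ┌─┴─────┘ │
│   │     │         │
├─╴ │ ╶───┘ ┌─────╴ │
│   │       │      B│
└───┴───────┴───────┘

Checking cell at (9, 4):
Number of passages: 2
Cell type: straight corridor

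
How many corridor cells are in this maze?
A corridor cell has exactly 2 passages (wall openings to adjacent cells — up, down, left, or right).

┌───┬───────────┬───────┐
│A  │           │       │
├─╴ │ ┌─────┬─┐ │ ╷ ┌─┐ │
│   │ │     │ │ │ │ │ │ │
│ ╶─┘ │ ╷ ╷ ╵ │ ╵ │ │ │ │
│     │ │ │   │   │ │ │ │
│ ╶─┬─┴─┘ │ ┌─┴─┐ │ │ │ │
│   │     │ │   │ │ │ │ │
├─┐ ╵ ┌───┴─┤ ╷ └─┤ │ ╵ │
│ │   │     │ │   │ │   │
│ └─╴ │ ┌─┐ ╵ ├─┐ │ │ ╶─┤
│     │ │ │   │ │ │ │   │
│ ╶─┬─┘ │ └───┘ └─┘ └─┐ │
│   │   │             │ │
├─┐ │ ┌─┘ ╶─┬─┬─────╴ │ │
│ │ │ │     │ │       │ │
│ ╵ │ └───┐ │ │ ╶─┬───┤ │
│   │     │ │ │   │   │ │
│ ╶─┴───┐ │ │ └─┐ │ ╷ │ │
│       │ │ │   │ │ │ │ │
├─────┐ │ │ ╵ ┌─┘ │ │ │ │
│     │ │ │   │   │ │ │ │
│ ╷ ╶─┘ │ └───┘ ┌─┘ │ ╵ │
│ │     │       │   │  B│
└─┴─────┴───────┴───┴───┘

Counting cells with exactly 2 passages:
Total corridor cells: 112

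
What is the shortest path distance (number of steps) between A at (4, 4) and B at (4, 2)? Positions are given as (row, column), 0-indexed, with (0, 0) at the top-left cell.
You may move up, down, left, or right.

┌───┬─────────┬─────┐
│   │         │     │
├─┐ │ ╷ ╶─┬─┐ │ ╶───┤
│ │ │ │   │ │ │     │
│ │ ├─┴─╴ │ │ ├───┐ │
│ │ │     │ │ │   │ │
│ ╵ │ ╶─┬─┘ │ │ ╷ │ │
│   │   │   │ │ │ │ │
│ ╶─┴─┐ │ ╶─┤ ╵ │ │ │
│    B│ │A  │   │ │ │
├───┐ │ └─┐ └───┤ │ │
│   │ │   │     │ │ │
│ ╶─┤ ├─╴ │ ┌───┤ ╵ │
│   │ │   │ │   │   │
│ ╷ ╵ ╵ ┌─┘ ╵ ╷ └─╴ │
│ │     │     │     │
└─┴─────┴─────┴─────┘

Finding path from (4, 4) to (4, 2):
Path: (4,4) → (4,5) → (5,5) → (6,5) → (7,5) → (7,6) → (6,6) → (6,7) → (7,7) → (7,8) → (7,9) → (6,9) → (6,8) → (5,8) → (4,8) → (3,8) → (2,8) → (2,7) → (3,7) → (4,7) → (4,6) → (3,6) → (2,6) → (1,6) → (0,6) → (0,5) → (0,4) → (0,3) → (1,3) → (1,4) → (2,4) → (2,3) → (2,2) → (3,2) → (3,3) → (4,3) → (5,3) → (5,4) → (6,4) → (6,3) → (7,3) → (7,2) → (6,2) → (5,2) → (4,2)
Distance: 44 steps

Solution:

┌───┬─────────┬─────┐
│   │  ↓ ← ← ↰│     │
├─┐ │ ╷ ╶─┬─┐ │ ╶───┤
│ │ │ │↳ ↓│ │↑│     │
│ │ ├─┴─╴ │ │ ├───┐ │
│ │ │↓ ← ↲│ │↑│↓ ↰│ │
│ ╵ │ ╶─┬─┘ │ │ ╷ │ │
│   │↳ ↓│   │↑│↓│↑│ │
│ ╶─┴─┐ │ ╶─┤ ╵ │ │ │
│    B│↓│A ↓│↑ ↲│↑│ │
├───┐ │ └─┐ └───┤ │ │
│   │↑│↳ ↓│↓    │↑│ │
│ ╶─┤ ├─╴ │ ┌───┤ ╵ │
│   │↑│↓ ↲│↓│↱ ↓│↑ ↰│
│ ╷ ╵ ╵ ┌─┘ ╵ ╷ └─╴ │
│ │  ↑ ↲│  ↳ ↑│↳ → ↑│
└─┴─────┴─────┴─────┘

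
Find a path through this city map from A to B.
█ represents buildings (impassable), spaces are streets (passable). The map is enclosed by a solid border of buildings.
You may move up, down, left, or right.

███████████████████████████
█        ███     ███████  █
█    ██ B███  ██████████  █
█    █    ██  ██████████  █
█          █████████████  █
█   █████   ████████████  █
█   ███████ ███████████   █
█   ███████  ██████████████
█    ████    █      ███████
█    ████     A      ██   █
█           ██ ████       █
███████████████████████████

Finding the shortest path from A to B:
Movement: cardinal only
Path length: 13 steps
Directions: left → left → up → up → left → up → up → left → up → left → up → left → up

Solution:

███████████████████████████
█        ███     ███████  █
█    ██ B███  ██████████  █
█    █  ↑↰██  ██████████  █
█        ↑↰█████████████  █
█   █████ ↑↰████████████  █
█   ███████↑███████████   █
█   ███████↑↰██████████████
█    ████   ↑█      ███████
█    ████   ↑←A      ██   █
█           ██ ████       █
███████████████████████████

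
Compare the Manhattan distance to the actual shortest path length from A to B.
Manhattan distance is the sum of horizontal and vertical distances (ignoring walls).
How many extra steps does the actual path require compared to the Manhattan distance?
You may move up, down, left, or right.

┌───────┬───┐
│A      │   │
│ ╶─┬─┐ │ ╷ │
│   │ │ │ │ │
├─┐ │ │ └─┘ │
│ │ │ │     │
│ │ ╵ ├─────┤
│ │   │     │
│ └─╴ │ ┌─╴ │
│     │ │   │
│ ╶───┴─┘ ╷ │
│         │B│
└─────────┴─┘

Manhattan distance: |5 - 0| + |5 - 0| = 10
Actual path length: 16
Extra steps: 16 - 10 = 6

Solution:

┌───────┬───┐
│A      │   │
│ ╶─┬─┐ │ ╷ │
│↳ ↓│ │ │ │ │
├─┐ │ │ └─┘ │
│ │↓│ │     │
│ │ ╵ ├─────┤
│ │↳ ↓│     │
│ └─╴ │ ┌─╴ │
│↓ ← ↲│ │↱ ↓│
│ ╶───┴─┘ ╷ │
│↳ → → → ↑│B│
└─────────┴─┘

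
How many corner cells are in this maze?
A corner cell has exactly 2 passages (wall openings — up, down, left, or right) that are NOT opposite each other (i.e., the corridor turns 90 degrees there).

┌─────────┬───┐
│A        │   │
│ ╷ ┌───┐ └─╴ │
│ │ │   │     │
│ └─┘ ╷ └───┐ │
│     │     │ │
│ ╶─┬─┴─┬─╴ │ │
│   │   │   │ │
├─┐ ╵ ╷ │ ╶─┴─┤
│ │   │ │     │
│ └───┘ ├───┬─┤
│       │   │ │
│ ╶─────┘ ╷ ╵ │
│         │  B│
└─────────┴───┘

Counting corner cells (2 non-opposite passages):
Total corners: 25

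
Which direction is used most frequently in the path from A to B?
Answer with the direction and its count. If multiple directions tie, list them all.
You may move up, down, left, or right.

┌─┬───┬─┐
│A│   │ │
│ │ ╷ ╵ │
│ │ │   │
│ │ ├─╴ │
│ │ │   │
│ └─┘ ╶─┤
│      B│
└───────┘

Directions: down, down, down, right, right, right
Counts: {'down': 3, 'right': 3}
Most common: down and right (tied at 3 times each)

Solution:

┌─┬───┬─┐
│A│   │ │
│ │ ╷ ╵ │
│↓│ │   │
│ │ ├─╴ │
│↓│ │   │
│ └─┘ ╶─┤
│↳ → → B│
└───────┘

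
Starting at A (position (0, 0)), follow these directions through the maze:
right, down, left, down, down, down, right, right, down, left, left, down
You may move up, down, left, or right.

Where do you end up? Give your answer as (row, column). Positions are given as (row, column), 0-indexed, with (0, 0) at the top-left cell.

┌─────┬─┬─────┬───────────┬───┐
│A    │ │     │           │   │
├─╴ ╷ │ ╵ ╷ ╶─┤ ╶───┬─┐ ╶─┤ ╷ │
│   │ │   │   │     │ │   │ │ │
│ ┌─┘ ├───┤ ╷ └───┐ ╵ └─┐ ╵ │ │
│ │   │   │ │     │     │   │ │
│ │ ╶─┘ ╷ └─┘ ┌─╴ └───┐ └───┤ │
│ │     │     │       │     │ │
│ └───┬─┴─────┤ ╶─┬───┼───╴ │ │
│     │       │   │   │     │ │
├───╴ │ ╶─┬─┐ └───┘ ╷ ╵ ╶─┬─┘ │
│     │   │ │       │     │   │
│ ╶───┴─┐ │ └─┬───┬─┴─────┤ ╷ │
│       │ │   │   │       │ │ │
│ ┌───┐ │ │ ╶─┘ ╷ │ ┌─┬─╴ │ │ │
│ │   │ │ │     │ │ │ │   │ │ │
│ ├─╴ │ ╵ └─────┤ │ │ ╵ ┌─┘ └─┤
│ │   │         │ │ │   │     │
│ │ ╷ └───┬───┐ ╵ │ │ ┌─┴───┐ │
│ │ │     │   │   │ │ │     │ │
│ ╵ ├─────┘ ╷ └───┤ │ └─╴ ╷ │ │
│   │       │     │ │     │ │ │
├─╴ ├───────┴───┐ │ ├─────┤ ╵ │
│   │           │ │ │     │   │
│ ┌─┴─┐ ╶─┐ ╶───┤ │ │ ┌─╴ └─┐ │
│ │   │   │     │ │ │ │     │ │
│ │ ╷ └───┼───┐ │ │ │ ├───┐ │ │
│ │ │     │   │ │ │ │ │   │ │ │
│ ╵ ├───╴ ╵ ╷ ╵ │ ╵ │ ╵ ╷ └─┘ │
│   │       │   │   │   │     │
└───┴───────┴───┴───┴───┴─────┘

Following directions step by step:
Start: (0, 0)
  right: (0, 0) → (0, 1)
  down: (0, 1) → (1, 1)
  left: (1, 1) → (1, 0)
  down: (1, 0) → (2, 0)
  down: (2, 0) → (3, 0)
  down: (3, 0) → (4, 0)
  right: (4, 0) → (4, 1)
  right: (4, 1) → (4, 2)
  down: (4, 2) → (5, 2)
  left: (5, 2) → (5, 1)
  left: (5, 1) → (5, 0)
  down: (5, 0) → (6, 0)
Final position: (6, 0)

Path taken:

┌─────┬─┬─────┬───────────┬───┐
│A ↓  │ │     │           │   │
├─╴ ╷ │ ╵ ╷ ╶─┤ ╶───┬─┐ ╶─┤ ╷ │
│↓ ↲│ │   │   │     │ │   │ │ │
│ ┌─┘ ├───┤ ╷ └───┐ ╵ └─┐ ╵ │ │
│↓│   │   │ │     │     │   │ │
│ │ ╶─┘ ╷ └─┘ ┌─╴ └───┐ └───┤ │
│↓│     │     │       │     │ │
│ └───┬─┴─────┤ ╶─┬───┼───╴ │ │
│↳ → ↓│       │   │   │     │ │
├───╴ │ ╶─┬─┐ └───┘ ╷ ╵ ╶─┬─┘ │
│↓ ← ↲│   │ │       │     │   │
│ ╶───┴─┐ │ └─┬───┬─┴─────┤ ╷ │
│B      │ │   │   │       │ │ │
│ ┌───┐ │ │ ╶─┘ ╷ │ ┌─┬─╴ │ │ │
│ │   │ │ │     │ │ │ │   │ │ │
│ ├─╴ │ ╵ └─────┤ │ │ ╵ ┌─┘ └─┤
│ │   │         │ │ │   │     │
│ │ ╷ └───┬───┐ ╵ │ │ ┌─┴───┐ │
│ │ │     │   │   │ │ │     │ │
│ ╵ ├─────┘ ╷ └───┤ │ └─╴ ╷ │ │
│   │       │     │ │     │ │ │
├─╴ ├───────┴───┐ │ ├─────┤ ╵ │
│   │           │ │ │     │   │
│ ┌─┴─┐ ╶─┐ ╶───┤ │ │ ┌─╴ └─┐ │
│ │   │   │     │ │ │ │     │ │
│ │ ╷ └───┼───┐ │ │ │ ├───┐ │ │
│ │ │     │   │ │ │ │ │   │ │ │
│ ╵ ├───╴ ╵ ╷ ╵ │ ╵ │ ╵ ╷ └─┘ │
│   │       │   │   │   │     │
└───┴───────┴───┴───┴───┴─────┘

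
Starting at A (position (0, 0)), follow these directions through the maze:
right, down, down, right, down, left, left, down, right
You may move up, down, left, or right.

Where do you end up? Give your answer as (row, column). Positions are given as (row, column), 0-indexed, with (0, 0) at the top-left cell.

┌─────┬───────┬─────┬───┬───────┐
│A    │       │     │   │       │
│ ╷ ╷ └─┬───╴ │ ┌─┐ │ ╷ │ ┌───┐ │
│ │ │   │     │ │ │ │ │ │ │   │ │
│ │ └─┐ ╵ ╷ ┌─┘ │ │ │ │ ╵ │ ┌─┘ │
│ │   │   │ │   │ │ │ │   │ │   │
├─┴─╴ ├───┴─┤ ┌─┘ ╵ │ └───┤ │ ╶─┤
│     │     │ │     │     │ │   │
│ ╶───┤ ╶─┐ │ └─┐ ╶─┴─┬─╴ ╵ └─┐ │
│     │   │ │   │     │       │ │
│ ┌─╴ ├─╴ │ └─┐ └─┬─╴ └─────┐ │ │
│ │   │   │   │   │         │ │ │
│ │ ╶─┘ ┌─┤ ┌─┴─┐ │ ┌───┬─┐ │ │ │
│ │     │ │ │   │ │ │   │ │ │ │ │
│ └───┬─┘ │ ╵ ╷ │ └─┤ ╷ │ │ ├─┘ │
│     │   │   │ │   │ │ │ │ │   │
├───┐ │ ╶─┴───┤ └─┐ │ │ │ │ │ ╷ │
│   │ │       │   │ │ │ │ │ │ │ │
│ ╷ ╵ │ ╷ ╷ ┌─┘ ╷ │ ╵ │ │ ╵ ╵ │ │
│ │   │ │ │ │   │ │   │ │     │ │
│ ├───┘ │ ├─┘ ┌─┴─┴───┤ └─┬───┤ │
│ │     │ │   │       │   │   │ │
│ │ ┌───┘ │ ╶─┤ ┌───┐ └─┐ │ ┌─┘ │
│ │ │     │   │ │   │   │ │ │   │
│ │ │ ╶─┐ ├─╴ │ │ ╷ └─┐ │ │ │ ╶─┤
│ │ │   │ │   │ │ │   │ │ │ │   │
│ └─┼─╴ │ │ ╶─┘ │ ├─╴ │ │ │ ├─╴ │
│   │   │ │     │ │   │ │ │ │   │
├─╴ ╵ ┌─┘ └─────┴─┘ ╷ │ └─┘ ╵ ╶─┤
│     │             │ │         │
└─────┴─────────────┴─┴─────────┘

Following directions step by step:
Start: (0, 0)
  right: (0, 0) → (0, 1)
  down: (0, 1) → (1, 1)
  down: (1, 1) → (2, 1)
  right: (2, 1) → (2, 2)
  down: (2, 2) → (3, 2)
  left: (3, 2) → (3, 1)
  left: (3, 1) → (3, 0)
  down: (3, 0) → (4, 0)
  right: (4, 0) → (4, 1)
Final position: (4, 1)

Path taken:

┌─────┬───────┬─────┬───┬───────┐
│A ↓  │       │     │   │       │
│ ╷ ╷ └─┬───╴ │ ┌─┐ │ ╷ │ ┌───┐ │
│ │↓│   │     │ │ │ │ │ │ │   │ │
│ │ └─┐ ╵ ╷ ┌─┘ │ │ │ │ ╵ │ ┌─┘ │
│ │↳ ↓│   │ │   │ │ │ │   │ │   │
├─┴─╴ ├───┴─┤ ┌─┘ ╵ │ └───┤ │ ╶─┤
│↓ ← ↲│     │ │     │     │ │   │
│ ╶───┤ ╶─┐ │ └─┐ ╶─┴─┬─╴ ╵ └─┐ │
│↳ B  │   │ │   │     │       │ │
│ ┌─╴ ├─╴ │ └─┐ └─┬─╴ └─────┐ │ │
│ │   │   │   │   │         │ │ │
│ │ ╶─┘ ┌─┤ ┌─┴─┐ │ ┌───┬─┐ │ │ │
│ │     │ │ │   │ │ │   │ │ │ │ │
│ └───┬─┘ │ ╵ ╷ │ └─┤ ╷ │ │ ├─┘ │
│     │   │   │ │   │ │ │ │ │   │
├───┐ │ ╶─┴───┤ └─┐ │ │ │ │ │ ╷ │
│   │ │       │   │ │ │ │ │ │ │ │
│ ╷ ╵ │ ╷ ╷ ┌─┘ ╷ │ ╵ │ │ ╵ ╵ │ │
│ │   │ │ │ │   │ │   │ │     │ │
│ ├───┘ │ ├─┘ ┌─┴─┴───┤ └─┬───┤ │
│ │     │ │   │       │   │   │ │
│ │ ┌───┘ │ ╶─┤ ┌───┐ └─┐ │ ┌─┘ │
│ │ │     │   │ │   │   │ │ │   │
│ │ │ ╶─┐ ├─╴ │ │ ╷ └─┐ │ │ │ ╶─┤
│ │ │   │ │   │ │ │   │ │ │ │   │
│ └─┼─╴ │ │ ╶─┘ │ ├─╴ │ │ │ ├─╴ │
│   │   │ │     │ │   │ │ │ │   │
├─╴ ╵ ┌─┘ └─────┴─┘ ╷ │ └─┘ ╵ ╶─┤
│     │             │ │         │
└─────┴─────────────┴─┴─────────┘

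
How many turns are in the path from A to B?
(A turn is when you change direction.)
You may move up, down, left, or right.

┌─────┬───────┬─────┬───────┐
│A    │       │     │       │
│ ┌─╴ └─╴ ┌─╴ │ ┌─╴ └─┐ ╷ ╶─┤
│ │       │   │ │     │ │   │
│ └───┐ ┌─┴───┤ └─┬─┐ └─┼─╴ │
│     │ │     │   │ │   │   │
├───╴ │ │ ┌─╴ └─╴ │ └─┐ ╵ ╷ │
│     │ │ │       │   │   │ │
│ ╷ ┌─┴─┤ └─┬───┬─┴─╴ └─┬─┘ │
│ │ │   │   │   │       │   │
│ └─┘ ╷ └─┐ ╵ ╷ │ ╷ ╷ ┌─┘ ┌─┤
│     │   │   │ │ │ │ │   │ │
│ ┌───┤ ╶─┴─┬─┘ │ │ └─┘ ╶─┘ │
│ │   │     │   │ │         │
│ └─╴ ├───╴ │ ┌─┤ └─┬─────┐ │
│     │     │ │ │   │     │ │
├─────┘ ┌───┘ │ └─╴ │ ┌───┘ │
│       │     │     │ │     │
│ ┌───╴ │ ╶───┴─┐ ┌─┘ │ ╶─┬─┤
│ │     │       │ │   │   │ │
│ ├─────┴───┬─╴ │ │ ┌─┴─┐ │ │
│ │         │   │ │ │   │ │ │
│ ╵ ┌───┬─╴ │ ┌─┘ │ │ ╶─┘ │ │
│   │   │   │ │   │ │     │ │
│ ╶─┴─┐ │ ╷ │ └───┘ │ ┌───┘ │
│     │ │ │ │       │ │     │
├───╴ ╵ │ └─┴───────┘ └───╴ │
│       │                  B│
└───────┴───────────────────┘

Directions: down, down, right, right, down, left, left, down, down, right, right, up, right, down, down, right, right, down, left, left, down, left, left, left, down, down, down, right, up, right, right, right, right, down, left, down, down, right, right, right, right, right, right, right, right, right
Number of turns: 21

Solution:

┌─────┬───────┬─────┬───────┐
│A    │       │     │       │
│ ┌─╴ └─╴ ┌─╴ │ ┌─╴ └─┐ ╷ ╶─┤
│↓│       │   │ │     │ │   │
│ └───┐ ┌─┴───┤ └─┬─┐ └─┼─╴ │
│↳ → ↓│ │     │   │ │   │   │
├───╴ │ │ ┌─╴ └─╴ │ └─┐ ╵ ╷ │
│↓ ← ↲│ │ │       │   │   │ │
│ ╷ ┌─┴─┤ └─┬───┬─┴─╴ └─┬─┘ │
│↓│ │↱ ↓│   │   │       │   │
│ └─┘ ╷ └─┐ ╵ ╷ │ ╷ ╷ ┌─┘ ┌─┤
│↳ → ↑│↓  │   │ │ │ │ │   │ │
│ ┌───┤ ╶─┴─┬─┘ │ │ └─┘ ╶─┘ │
│ │   │↳ → ↓│   │ │         │
│ └─╴ ├───╴ │ ┌─┤ └─┬─────┐ │
│     │↓ ← ↲│ │ │   │     │ │
├─────┘ ┌───┘ │ └─╴ │ ┌───┘ │
│↓ ← ← ↲│     │     │ │     │
│ ┌───╴ │ ╶───┴─┐ ┌─┘ │ ╶─┬─┤
│↓│     │       │ │   │   │ │
│ ├─────┴───┬─╴ │ │ ┌─┴─┐ │ │
│↓│↱ → → → ↓│   │ │ │   │ │ │
│ ╵ ┌───┬─╴ │ ┌─┘ │ │ ╶─┘ │ │
│↳ ↑│   │↓ ↲│ │   │ │     │ │
│ ╶─┴─┐ │ ╷ │ └───┘ │ ┌───┘ │
│     │ │↓│ │       │ │     │
├───╴ ╵ │ └─┴───────┘ └───╴ │
│       │↳ → → → → → → → → B│
└───────┴───────────────────┘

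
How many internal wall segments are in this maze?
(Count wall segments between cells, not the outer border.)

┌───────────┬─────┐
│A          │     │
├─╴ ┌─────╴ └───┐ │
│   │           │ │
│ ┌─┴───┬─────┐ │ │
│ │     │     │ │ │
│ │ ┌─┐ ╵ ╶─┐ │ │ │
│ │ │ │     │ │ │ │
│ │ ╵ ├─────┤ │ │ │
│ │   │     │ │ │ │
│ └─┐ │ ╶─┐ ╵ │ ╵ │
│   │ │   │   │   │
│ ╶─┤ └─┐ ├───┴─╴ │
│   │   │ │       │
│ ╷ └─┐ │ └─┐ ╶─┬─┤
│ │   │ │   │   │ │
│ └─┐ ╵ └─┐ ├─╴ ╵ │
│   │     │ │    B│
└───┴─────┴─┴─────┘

Counting internal wall segments:
Total internal walls: 64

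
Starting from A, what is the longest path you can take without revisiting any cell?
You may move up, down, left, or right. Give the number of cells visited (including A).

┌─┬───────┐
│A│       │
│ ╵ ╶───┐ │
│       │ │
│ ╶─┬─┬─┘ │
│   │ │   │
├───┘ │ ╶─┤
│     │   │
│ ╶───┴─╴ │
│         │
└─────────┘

Finding longest simple path using DFS:
Start: (0, 0)
Longest path visits 21 cells
Path: A → down → right → up → right → right → right → down → down → left → down → right → down → left → left → left → left → up → right → right → up

Solution:

┌─┬───────┐
│A│↱ → → ↓│
│ ╵ ╶───┐ │
│↳ ↑    │↓│
│ ╶─┬─┬─┘ │
│   │B│↓ ↲│
├───┘ │ ╶─┤
│↱ → ↑│↳ ↓│
│ ╶───┴─╴ │
│↑ ← ← ← ↲│
└─────────┘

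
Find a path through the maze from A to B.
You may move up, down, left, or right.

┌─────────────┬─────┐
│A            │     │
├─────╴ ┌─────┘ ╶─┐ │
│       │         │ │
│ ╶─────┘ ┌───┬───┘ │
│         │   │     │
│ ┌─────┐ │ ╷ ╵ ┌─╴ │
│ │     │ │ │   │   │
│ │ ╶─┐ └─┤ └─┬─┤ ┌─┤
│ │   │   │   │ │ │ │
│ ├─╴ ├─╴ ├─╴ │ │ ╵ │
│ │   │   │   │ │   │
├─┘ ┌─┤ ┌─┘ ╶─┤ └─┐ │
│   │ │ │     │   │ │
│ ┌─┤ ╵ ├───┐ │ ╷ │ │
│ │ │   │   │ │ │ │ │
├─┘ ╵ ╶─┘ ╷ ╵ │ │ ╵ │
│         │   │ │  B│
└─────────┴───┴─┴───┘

Finding the shortest path through the maze:
Path length: 29 steps
Directions: right → right → right → down → left → left → left → down → right → right → right → right → up → right → right → right → up → right → right → down → down → down → left → down → down → right → down → down → down

Solution:

┌─────────────┬─────┐
│A → → ↓      │↱ → ↓│
├─────╴ ┌─────┘ ╶─┐ │
│↓ ← ← ↲│↱ → → ↑  │↓│
│ ╶─────┘ ┌───┬───┘ │
│↳ → → → ↑│   │    ↓│
│ ┌─────┐ │ ╷ ╵ ┌─╴ │
│ │     │ │ │   │↓ ↲│
│ │ ╶─┐ └─┤ └─┬─┤ ┌─┤
│ │   │   │   │ │↓│ │
│ ├─╴ ├─╴ ├─╴ │ │ ╵ │
│ │   │   │   │ │↳ ↓│
├─┘ ┌─┤ ┌─┘ ╶─┤ └─┐ │
│   │ │ │     │   │↓│
│ ┌─┤ ╵ ├───┐ │ ╷ │ │
│ │ │   │   │ │ │ │↓│
├─┘ ╵ ╶─┘ ╷ ╵ │ │ ╵ │
│         │   │ │  B│
└─────────┴───┴─┴───┘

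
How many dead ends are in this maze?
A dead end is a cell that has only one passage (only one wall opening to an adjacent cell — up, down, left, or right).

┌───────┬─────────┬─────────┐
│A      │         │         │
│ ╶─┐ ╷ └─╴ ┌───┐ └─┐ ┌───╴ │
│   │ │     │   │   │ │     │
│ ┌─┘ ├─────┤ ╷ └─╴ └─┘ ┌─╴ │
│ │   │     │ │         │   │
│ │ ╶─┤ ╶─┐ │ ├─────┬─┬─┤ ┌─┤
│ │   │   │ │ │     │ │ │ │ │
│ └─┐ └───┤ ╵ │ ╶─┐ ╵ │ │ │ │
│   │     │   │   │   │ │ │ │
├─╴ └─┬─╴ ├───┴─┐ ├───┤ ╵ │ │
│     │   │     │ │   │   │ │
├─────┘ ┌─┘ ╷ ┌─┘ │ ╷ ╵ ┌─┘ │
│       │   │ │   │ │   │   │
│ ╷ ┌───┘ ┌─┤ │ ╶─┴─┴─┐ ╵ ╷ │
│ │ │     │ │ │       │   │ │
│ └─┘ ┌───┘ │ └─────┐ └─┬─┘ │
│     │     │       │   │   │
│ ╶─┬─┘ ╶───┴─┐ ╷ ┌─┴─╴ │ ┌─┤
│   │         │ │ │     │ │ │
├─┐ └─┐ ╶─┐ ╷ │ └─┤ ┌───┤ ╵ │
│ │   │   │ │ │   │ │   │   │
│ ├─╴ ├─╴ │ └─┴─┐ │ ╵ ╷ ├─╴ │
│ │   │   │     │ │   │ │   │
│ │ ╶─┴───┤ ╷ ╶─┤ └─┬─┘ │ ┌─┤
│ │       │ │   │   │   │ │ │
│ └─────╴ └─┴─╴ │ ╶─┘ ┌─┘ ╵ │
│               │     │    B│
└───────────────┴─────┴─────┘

Checking each cell for number of passages:

Dead ends found at positions:
  (0, 4)
  (0, 9)
  (1, 1)
  (1, 10)
  (3, 4)
  (3, 10)
  (3, 11)
  (3, 13)
  (5, 0)
  (5, 2)
  (5, 7)
  (6, 9)
  (7, 1)
  (7, 5)
  (8, 9)
  (9, 2)
  (9, 8)
  (9, 13)
  (10, 0)
  (10, 6)
  (11, 3)
  (11, 7)
  (12, 5)
  (12, 9)
  (12, 13)
  (13, 11)
Total dead ends: 26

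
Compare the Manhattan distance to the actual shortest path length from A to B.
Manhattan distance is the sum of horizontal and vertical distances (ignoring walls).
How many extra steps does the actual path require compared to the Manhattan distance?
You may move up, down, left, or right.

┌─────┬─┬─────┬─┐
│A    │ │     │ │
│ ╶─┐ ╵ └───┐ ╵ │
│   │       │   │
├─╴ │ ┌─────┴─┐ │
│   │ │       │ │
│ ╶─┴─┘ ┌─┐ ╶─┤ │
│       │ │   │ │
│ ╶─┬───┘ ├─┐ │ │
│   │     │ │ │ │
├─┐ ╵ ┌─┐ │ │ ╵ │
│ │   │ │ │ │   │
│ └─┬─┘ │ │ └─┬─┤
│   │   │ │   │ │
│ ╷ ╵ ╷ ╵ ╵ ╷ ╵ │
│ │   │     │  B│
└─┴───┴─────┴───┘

Manhattan distance: |7 - 0| + |7 - 0| = 14
Actual path length: 20
Extra steps: 20 - 14 = 6

Solution:

┌─────┬─┬─────┬─┐
│A    │ │     │ │
│ ╶─┐ ╵ └───┐ ╵ │
│↳ ↓│       │   │
├─╴ │ ┌─────┴─┐ │
│↓ ↲│ │       │ │
│ ╶─┴─┘ ┌─┐ ╶─┤ │
│↓      │ │   │ │
│ ╶─┬───┘ ├─┐ │ │
│↳ ↓│↱ → ↓│ │ │ │
├─┐ ╵ ┌─┐ │ │ ╵ │
│ │↳ ↑│ │↓│ │   │
│ └─┬─┘ │ │ └─┬─┤
│   │   │↓│↱ ↓│ │
│ ╷ ╵ ╷ ╵ ╵ ╷ ╵ │
│ │   │  ↳ ↑│↳ B│
└─┴───┴─────┴───┘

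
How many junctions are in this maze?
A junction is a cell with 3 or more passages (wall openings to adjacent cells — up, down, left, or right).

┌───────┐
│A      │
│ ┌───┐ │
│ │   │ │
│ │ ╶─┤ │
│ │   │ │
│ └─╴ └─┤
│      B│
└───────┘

Checking each cell for number of passages:

Junctions found (3+ passages):
  (3, 2): 3 passages
Total junctions: 1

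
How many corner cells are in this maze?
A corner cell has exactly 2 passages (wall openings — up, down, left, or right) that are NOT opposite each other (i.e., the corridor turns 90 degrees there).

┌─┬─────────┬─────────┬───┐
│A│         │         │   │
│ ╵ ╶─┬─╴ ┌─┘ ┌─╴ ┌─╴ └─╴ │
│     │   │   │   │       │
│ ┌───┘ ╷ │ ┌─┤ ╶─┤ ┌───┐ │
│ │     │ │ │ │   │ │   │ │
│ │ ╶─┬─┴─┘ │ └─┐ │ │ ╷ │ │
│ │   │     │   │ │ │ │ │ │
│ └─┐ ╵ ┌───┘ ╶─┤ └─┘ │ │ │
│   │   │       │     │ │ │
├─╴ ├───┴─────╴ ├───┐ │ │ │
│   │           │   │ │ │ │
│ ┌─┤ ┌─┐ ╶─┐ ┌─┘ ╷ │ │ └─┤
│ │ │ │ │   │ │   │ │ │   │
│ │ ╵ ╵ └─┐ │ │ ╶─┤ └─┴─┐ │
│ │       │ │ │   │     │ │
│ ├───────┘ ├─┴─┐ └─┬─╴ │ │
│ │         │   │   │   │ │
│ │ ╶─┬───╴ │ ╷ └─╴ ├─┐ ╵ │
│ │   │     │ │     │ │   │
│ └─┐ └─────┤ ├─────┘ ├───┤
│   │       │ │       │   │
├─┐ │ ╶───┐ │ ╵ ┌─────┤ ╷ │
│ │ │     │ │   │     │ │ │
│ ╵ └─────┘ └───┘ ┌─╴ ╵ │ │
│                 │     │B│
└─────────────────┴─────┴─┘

Counting corner cells (2 non-opposite passages):
Total corners: 70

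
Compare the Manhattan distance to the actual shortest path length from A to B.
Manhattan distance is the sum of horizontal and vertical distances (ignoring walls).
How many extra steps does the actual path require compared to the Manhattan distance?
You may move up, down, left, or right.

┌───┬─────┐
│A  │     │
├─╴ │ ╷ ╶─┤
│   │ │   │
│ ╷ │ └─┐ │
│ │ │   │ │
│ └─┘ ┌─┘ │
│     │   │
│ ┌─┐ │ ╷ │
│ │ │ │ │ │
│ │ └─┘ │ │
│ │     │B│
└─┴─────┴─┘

Manhattan distance: |5 - 0| + |4 - 0| = 9
Actual path length: 17
Extra steps: 17 - 9 = 8

Solution:

┌───┬─────┐
│A ↓│↱ ↓  │
├─╴ │ ╷ ╶─┤
│↓ ↲│↑│↳ ↓│
│ ╷ │ └─┐ │
│↓│ │↑  │↓│
│ └─┘ ┌─┘ │
│↳ → ↑│  ↓│
│ ┌─┐ │ ╷ │
│ │ │ │ │↓│
│ │ └─┘ │ │
│ │     │B│
└─┴─────┴─┘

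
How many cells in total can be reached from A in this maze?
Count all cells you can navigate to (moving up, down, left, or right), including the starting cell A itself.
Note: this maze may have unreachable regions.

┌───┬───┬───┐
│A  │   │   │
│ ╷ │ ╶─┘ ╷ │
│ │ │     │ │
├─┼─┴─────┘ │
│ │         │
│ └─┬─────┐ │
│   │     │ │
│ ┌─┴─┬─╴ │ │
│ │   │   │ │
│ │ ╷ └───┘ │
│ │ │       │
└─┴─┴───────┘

Using BFS/flood-fill to find all reachable cells from A:
Maze size: 6 × 6 = 36 total cells
32 cell(s) are walled off and cannot be reached from A.
Reachable cells: 4

Reachable region (· marks reachable cells):

┌───┬───┬───┐
│A ·│   │   │
│ ╷ │ ╶─┘ ╷ │
│·│·│     │ │
├─┼─┴─────┘ │
│ │         │
│ └─┬─────┐ │
│   │     │ │
│ ┌─┴─┬─╴ │ │
│ │   │   │ │
│ │ ╷ └───┘ │
│ │ │       │
└─┴─┴───────┘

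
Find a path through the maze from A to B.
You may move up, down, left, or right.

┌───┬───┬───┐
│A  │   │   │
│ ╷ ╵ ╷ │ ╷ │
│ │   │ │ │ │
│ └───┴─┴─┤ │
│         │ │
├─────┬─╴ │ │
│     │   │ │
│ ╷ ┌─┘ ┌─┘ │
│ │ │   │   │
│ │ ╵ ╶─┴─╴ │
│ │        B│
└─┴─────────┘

Finding the shortest path through the maze:
Path length: 14 steps
Directions: down → down → right → right → right → right → down → left → down → left → down → right → right → right

Solution:

┌───┬───┬───┐
│A  │   │   │
│ ╷ ╵ ╷ │ ╷ │
│↓│   │ │ │ │
│ └───┴─┴─┤ │
│↳ → → → ↓│ │
├─────┬─╴ │ │
│     │↓ ↲│ │
│ ╷ ┌─┘ ┌─┘ │
│ │ │↓ ↲│   │
│ │ ╵ ╶─┴─╴ │
│ │  ↳ → → B│
└─┴─────────┘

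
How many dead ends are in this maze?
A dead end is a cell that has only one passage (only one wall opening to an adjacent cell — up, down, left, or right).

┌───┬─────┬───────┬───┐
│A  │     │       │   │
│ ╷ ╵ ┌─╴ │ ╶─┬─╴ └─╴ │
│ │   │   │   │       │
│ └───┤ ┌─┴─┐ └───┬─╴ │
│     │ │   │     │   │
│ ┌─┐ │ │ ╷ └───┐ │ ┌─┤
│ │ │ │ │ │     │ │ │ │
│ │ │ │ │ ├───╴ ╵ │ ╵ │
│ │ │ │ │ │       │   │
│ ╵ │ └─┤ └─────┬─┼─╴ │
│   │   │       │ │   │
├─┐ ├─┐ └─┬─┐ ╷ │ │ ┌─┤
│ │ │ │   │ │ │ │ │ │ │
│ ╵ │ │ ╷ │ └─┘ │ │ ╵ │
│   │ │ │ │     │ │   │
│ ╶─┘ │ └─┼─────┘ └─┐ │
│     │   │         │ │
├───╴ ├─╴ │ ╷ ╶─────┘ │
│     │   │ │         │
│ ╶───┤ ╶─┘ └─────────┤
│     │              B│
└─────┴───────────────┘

Checking each cell for number of passages:

Dead ends found at positions:
  (0, 9)
  (1, 7)
  (3, 1)
  (3, 10)
  (4, 3)
  (4, 5)
  (5, 8)
  (6, 0)
  (6, 2)
  (6, 5)
  (6, 6)
  (6, 10)
  (7, 4)
  (8, 9)
  (10, 2)
  (10, 10)
Total dead ends: 16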